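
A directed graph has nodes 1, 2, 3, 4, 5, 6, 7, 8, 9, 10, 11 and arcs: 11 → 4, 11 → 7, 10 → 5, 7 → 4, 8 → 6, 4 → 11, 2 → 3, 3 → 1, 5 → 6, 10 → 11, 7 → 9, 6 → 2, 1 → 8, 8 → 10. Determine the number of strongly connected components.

{1, 2, 3, 5, 6, 8, 10} are all mutually reachable — one SCC of size 7.
{4, 7, 11} are all mutually reachable — one SCC of size 3.
{9} is an SCC by itself.
That gives 3 strongly connected components.

3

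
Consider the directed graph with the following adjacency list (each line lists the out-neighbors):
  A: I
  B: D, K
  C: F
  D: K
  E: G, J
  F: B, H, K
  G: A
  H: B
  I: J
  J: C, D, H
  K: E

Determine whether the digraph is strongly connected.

From E we can reach every vertex (A, B, C, D, E, F, G, H, I, J, K), and every vertex can reach E (A, B, C, D, E, F, G, H, I, J, K). So the whole graph is one strongly connected component.

Yes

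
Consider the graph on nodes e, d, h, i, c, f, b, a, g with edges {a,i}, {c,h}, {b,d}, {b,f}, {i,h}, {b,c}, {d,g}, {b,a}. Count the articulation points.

2

Removing b increases the component count from 2 to 4, so b is a cut vertex.
Removing d increases the component count from 2 to 3, so d is a cut vertex.
By contrast removing f leaves 2 components; it is not a cut vertex. No other vertex is a cut vertex either.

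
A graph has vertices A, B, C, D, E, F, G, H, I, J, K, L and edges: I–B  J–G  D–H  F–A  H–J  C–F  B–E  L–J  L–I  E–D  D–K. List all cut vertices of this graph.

D, F, J

Removing D increases the component count from 2 to 3, so D is a cut vertex.
Removing F increases the component count from 2 to 3, so F is a cut vertex.
Removing J increases the component count from 2 to 3, so J is a cut vertex.
By contrast removing G leaves 2 components; it is not a cut vertex. No other vertex is a cut vertex either.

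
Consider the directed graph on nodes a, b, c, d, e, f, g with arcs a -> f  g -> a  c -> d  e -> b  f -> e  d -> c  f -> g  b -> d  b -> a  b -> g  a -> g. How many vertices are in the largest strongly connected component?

5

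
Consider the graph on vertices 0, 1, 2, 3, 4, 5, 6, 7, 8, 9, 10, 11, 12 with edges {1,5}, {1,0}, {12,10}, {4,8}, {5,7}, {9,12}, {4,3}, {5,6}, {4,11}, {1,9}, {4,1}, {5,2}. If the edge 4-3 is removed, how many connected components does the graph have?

2

Before removal there is 1 component.
4-3 is a bridge — removing it separates 4's side from 3's side.
After removal: 2 components.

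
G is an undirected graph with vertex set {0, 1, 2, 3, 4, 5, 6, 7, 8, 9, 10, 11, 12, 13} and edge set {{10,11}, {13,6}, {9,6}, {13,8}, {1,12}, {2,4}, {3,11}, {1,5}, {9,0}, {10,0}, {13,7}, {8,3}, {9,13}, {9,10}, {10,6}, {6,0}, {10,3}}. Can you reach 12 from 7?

The component containing 7 is {0, 3, 6, 7, 8, 9, 10, 11, 13}, and 12 is not in it.

No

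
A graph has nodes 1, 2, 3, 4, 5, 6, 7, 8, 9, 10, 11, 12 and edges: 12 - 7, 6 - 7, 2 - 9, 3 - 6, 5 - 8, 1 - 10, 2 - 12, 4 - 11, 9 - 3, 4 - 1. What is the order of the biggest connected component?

Starting from 5 we can reach 5, 8. That is one component of size 2.
Starting from 1 we can reach 1, 4, 10, 11. That is one component of size 4.
Starting from 2 we can reach 2, 3, 6, 7, 9, 12. That is one component of size 6.
The largest has 6 vertices.

6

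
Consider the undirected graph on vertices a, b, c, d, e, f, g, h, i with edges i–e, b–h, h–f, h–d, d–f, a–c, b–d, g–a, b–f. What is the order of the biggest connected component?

4

Starting from e we can reach e, i. That is one component of size 2.
Starting from a we can reach a, c, g. That is one component of size 3.
Starting from b we can reach b, d, f, h. That is one component of size 4.
The largest has 4 vertices.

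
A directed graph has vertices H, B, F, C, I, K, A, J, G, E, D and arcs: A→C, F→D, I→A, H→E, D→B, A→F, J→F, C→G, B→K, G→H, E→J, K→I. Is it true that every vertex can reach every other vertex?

Yes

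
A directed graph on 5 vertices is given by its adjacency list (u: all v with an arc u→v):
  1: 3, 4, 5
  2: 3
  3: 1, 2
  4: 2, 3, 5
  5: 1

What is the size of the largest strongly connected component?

5

{1, 2, 3, 4, 5} are all mutually reachable — one SCC of size 5.
The largest has 5 vertices.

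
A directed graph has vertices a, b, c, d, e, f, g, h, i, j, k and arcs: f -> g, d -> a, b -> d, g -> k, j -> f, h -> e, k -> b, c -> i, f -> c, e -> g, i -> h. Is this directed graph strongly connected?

There is no directed path from g to i, so the graph is not strongly connected.

No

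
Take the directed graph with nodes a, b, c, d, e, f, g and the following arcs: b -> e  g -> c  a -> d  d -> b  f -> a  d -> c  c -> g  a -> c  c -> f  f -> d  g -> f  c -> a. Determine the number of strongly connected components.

{a, c, d, f, g} are all mutually reachable — one SCC of size 5.
{e} is an SCC by itself.
{b} is an SCC by itself.
That gives 3 strongly connected components.

3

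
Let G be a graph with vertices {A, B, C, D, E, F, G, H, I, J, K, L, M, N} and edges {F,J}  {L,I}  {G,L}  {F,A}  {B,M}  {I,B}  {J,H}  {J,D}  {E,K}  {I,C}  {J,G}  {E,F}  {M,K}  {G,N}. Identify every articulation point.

F, G, I, J

Removing F increases the component count from 1 to 2, so F is a cut vertex.
Removing G increases the component count from 1 to 2, so G is a cut vertex.
Removing I increases the component count from 1 to 2, so I is a cut vertex.
Likewise J is a cut vertex.
By contrast removing E leaves 1 component; it is not a cut vertex. No other vertex is a cut vertex either.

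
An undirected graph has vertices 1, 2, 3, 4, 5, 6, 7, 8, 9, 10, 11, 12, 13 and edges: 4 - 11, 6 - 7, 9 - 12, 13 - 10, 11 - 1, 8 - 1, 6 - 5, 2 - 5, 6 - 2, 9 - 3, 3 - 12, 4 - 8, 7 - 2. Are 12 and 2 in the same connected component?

No

The component containing 12 is {3, 9, 12}, and 2 is not in it.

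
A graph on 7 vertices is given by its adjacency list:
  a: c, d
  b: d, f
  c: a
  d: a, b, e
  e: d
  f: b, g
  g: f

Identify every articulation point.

a, b, d, f

Removing a increases the component count from 1 to 2, so a is a cut vertex.
Removing b increases the component count from 1 to 2, so b is a cut vertex.
Removing d increases the component count from 1 to 3, so d is a cut vertex.
Likewise f is a cut vertex.
By contrast removing e leaves 1 component; it is not a cut vertex. No other vertex is a cut vertex either.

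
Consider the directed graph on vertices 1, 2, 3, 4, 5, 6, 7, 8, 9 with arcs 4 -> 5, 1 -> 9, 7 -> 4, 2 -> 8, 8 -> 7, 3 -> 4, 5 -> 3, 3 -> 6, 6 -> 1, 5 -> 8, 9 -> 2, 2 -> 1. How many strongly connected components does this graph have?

1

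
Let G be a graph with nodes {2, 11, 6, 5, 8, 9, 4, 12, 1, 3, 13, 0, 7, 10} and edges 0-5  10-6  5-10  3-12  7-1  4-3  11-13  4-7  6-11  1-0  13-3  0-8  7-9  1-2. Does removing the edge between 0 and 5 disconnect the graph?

No

After removing 0-5, the path 0-1-7-4-3-13-11-6-10-5 still connects them, so the edge is not a bridge.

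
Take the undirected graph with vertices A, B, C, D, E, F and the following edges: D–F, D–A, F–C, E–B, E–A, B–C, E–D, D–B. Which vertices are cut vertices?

Removing A, for instance, still leaves 1 component. No single vertex removal increases the component count — the graph has no articulation points.

none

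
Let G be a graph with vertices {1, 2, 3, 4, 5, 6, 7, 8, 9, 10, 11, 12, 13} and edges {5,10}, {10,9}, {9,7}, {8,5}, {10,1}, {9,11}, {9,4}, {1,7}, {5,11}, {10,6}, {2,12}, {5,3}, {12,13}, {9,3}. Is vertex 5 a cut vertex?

Deleting 5 raises the number of components from 2 to 3, so 5 is a cut vertex.

Yes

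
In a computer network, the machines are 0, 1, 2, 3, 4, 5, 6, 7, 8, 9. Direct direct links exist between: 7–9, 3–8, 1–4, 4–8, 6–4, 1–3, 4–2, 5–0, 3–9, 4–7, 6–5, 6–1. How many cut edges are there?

The edges on the cycle 6-1-3-8-4-6 are not bridges since each lies on that cycle.
But removing 5–0 disconnects 5 from 0; removing 4–2 disconnects 4 from 2; removing 5–6 disconnects 5 from 6 — these are bridges.
That makes 3 bridges.

3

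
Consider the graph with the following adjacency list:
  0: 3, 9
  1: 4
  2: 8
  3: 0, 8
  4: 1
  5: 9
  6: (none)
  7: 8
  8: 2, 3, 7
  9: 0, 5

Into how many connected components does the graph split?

3

6 is isolated — a component by itself.
Starting from 1 we can reach 1, 4. That is one component of size 2.
Starting from 0 we can reach 0, 2, 3, 5, 7, 8, 9. That is one component of size 7.
Total: 3 components.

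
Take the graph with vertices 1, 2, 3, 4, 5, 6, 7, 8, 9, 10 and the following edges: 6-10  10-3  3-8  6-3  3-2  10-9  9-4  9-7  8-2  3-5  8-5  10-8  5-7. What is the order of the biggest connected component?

1 is isolated — a component by itself.
Starting from 2 we can reach 2, 3, 4, 5, 6, 7, 8, 9, 10. That is one component of size 9.
The largest has 9 vertices.

9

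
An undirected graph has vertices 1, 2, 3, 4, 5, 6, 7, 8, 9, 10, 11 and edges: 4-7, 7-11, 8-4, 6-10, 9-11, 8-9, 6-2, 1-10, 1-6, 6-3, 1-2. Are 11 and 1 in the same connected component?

The component containing 11 is {4, 7, 8, 9, 11}, and 1 is not in it.

No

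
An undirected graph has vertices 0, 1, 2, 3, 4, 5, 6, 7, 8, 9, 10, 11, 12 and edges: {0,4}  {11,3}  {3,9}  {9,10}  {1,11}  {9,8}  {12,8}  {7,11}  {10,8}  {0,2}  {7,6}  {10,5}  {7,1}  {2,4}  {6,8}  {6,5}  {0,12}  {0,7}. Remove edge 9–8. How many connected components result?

9 and 8 are still connected via 9-10-8, so the component count stays at 1.

1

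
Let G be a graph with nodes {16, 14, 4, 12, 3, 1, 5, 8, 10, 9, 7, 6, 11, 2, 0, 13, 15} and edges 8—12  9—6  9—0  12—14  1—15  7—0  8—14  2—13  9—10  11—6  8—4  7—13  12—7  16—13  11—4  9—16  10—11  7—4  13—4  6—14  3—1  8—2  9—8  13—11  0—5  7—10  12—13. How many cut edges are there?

3

The edges on the cycle 9-8-12-7-0-9 are not bridges since each lies on that cycle.
But removing 5—0 disconnects 5 from 0; removing 3—1 disconnects 3 from 1; removing 15—1 disconnects 15 from 1 — these are bridges.
That makes 3 bridges.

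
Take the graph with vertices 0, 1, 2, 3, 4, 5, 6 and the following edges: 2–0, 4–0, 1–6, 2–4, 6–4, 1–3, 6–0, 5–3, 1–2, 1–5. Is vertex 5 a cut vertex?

No

Deleting 5 leaves 1 component (was 1) (its neighbors 1, 3 remain connected to each other), so 5 is not a cut vertex.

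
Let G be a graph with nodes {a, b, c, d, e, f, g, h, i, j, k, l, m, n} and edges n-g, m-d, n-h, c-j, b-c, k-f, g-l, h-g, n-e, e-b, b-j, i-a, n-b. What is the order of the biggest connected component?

8

Starting from d we can reach d, m. That is one component of size 2.
Starting from a we can reach a, i. That is one component of size 2.
Starting from f we can reach f, k. That is one component of size 2.
Starting from b we can reach b, c, e, g, h, j, l, n. That is one component of size 8.
The largest has 8 vertices.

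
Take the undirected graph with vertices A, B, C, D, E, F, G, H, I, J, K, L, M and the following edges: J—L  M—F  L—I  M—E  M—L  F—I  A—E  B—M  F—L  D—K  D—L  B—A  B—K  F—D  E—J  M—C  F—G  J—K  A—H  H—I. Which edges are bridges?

The edges on the cycle B-M-F-D-K-B are not bridges since each lies on that cycle.
But removing M—C disconnects M from C; removing F—G disconnects F from G — these are bridges.

C-M, F-G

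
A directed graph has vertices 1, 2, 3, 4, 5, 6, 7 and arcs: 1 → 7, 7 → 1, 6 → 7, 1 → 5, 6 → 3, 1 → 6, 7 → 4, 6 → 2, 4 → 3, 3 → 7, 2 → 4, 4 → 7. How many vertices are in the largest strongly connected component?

6

{1, 2, 3, 4, 6, 7} are all mutually reachable — one SCC of size 6.
{5} is an SCC by itself.
The largest has 6 vertices.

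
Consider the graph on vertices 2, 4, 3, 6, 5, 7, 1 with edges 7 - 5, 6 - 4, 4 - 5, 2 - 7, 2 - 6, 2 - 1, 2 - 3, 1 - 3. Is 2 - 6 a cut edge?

No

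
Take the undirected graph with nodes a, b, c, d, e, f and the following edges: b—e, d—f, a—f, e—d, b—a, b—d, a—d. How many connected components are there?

c is isolated — a component by itself.
Starting from a we can reach a, b, d, e, f. That is one component of size 5.
Total: 2 components.

2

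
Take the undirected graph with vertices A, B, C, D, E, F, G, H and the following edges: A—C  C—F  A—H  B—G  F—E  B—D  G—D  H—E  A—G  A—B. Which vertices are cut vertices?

A

Removing A increases the component count from 1 to 2, so A is a cut vertex.
By contrast removing H leaves 1 component; it is not a cut vertex. No other vertex is a cut vertex either.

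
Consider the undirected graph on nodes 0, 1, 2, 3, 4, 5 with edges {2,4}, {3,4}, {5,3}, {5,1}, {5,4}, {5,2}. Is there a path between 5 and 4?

Yes

From 5 we can reach 1, 2, 3, 4, 5, which includes 4.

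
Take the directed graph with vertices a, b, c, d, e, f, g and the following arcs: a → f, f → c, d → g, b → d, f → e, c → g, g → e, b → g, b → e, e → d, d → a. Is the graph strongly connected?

No

There is no directed path from g to b, so the graph is not strongly connected.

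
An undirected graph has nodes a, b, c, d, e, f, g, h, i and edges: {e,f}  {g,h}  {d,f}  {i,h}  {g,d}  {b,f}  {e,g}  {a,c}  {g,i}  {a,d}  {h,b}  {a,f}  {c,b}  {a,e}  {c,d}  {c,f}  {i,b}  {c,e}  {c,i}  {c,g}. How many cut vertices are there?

Removing a, for instance, still leaves 1 component. No single vertex removal increases the component count — the graph has no articulation points.

0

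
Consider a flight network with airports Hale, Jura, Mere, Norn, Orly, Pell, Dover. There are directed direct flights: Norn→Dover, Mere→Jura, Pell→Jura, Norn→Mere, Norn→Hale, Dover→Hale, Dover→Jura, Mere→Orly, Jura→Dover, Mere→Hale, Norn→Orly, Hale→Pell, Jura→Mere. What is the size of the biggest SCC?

5

{Hale, Jura, Mere, Pell, Dover} are all mutually reachable — one SCC of size 5.
{Norn} is an SCC by itself.
{Orly} is an SCC by itself.
The largest has 5 vertices.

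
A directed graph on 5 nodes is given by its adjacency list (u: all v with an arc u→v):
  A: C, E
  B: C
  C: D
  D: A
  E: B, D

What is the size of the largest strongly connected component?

5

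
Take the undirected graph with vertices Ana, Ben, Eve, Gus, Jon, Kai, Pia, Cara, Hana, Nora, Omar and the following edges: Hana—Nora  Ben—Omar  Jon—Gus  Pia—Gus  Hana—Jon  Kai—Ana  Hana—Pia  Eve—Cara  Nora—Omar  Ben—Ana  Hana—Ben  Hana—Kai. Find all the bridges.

Cara-Eve

The edges on the cycle Hana-Kai-Ana-Ben-Hana are not bridges since each lies on that cycle.
But removing Eve—Cara disconnects Eve from Cara — this is a bridge.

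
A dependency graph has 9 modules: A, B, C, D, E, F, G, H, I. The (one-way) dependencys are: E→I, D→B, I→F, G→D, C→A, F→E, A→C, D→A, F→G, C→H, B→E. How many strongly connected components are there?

3

{B, D, E, F, G, I} are all mutually reachable — one SCC of size 6.
{A, C} are all mutually reachable — one SCC of size 2.
{H} is an SCC by itself.
That gives 3 strongly connected components.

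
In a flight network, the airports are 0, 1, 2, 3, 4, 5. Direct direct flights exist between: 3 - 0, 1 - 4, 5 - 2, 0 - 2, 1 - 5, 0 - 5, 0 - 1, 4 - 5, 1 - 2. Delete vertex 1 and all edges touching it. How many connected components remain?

With 1 gone, the remaining components are: {0, 2, 3, 4, 5}.
That is 1 component.

1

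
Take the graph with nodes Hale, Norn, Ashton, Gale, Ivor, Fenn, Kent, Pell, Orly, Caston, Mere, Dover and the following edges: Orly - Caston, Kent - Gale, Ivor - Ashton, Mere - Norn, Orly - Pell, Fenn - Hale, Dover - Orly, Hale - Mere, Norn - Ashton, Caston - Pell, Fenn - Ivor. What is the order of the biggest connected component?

6

Starting from Gale we can reach Gale, Kent. That is one component of size 2.
Starting from Orly we can reach Orly, Pell, Dover, Caston. That is one component of size 4.
Starting from Fenn we can reach Fenn, Hale, Ivor, Mere, Norn, Ashton. That is one component of size 6.
The largest has 6 vertices.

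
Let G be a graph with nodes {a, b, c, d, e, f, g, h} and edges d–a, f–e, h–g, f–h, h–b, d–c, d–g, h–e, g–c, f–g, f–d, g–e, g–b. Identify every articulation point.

d

Removing d increases the component count from 1 to 2, so d is a cut vertex.
By contrast removing f leaves 1 component; it is not a cut vertex. No other vertex is a cut vertex either.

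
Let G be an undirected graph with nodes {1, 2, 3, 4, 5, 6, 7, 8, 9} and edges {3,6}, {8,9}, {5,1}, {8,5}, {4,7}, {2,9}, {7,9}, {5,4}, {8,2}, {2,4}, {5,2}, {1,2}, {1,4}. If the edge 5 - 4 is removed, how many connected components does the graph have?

2

5 and 4 are still connected via 5-1-4, so the component count stays at 2.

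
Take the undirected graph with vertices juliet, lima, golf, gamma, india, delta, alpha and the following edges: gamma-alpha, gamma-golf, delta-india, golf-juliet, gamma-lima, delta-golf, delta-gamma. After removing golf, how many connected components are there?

2

With golf gone, the remaining components are: {juliet}; {lima, alpha, delta, gamma, india}.
That is 2 components.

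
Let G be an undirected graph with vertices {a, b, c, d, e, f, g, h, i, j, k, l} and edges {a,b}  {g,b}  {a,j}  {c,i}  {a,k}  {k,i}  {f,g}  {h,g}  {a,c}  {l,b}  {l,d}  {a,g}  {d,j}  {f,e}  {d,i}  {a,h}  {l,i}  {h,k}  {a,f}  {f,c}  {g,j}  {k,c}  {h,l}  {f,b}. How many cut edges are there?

1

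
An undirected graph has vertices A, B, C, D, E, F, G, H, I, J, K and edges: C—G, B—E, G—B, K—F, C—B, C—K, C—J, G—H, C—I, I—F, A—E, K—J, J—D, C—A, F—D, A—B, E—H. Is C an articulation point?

Deleting C raises the number of components from 1 to 2, so C is a cut vertex.

Yes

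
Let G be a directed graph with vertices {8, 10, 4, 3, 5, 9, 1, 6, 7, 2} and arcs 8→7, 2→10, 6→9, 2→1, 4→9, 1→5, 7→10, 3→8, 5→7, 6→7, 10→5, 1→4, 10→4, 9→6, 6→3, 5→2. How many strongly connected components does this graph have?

{1, 2, 3, 4, 5, 6, 7, 8, 9, 10} are all mutually reachable — one SCC of size 10.
That gives 1 strongly connected component.

1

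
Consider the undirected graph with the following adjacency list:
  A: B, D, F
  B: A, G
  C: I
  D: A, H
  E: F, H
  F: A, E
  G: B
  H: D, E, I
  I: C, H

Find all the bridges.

A-B, B-G, C-I, H-I

The edges on the cycle A-D-H-E-F-A are not bridges since each lies on that cycle.
But removing B-G disconnects B from G; removing H-I disconnects H from I; removing C-I disconnects C from I; removing A-B disconnects A from B — these are bridges.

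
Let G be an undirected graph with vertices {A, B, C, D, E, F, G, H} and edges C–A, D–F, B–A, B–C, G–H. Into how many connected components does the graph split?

E is isolated — a component by itself.
Starting from D we can reach D, F. That is one component of size 2.
Starting from G we can reach G, H. That is one component of size 2.
Starting from A we can reach A, B, C. That is one component of size 3.
Total: 4 components.

4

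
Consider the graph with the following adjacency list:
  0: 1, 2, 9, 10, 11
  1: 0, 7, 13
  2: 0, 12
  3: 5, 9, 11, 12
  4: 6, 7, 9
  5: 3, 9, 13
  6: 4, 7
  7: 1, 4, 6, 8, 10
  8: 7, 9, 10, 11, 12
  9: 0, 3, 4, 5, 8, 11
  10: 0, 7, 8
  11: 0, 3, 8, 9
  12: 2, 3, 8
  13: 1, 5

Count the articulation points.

0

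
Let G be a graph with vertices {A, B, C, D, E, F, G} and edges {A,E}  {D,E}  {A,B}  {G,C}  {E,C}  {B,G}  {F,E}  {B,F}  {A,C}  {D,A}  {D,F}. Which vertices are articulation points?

none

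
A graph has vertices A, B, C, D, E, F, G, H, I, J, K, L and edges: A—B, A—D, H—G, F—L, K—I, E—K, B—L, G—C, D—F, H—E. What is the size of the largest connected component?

6

J is isolated — a component by itself.
Starting from A we can reach A, B, D, F, L. That is one component of size 5.
Starting from C we can reach C, E, G, H, I, K. That is one component of size 6.
The largest has 6 vertices.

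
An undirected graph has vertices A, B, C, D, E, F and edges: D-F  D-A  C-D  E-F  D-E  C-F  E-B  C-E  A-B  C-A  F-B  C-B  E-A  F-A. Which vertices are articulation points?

Removing D, for instance, still leaves 1 component. No single vertex removal increases the component count — the graph has no articulation points.

none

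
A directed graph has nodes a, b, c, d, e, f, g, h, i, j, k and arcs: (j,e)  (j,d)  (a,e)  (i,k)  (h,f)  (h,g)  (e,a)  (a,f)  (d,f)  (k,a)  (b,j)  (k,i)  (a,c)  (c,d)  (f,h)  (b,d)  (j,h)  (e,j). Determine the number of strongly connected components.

{a, e, j} are all mutually reachable — one SCC of size 3.
{i, k} are all mutually reachable — one SCC of size 2.
{f, h} are all mutually reachable — one SCC of size 2.
{b} is an SCC by itself.
{c} is an SCC by itself.
(and 2 more singleton SCCs)
That gives 7 strongly connected components.

7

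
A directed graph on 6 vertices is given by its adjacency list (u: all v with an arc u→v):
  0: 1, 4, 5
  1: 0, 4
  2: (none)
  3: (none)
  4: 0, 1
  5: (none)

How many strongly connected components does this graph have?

4

{0, 1, 4} are all mutually reachable — one SCC of size 3.
{5} is an SCC by itself.
{2} is an SCC by itself.
{3} is an SCC by itself.
That gives 4 strongly connected components.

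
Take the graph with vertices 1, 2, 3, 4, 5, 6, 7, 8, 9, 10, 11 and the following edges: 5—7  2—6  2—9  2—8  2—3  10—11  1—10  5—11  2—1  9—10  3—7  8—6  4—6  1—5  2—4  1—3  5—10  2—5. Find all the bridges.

The edges on the cycle 2-8-6-2 are not bridges since each lies on that cycle.
Every edge lies on some cycle, so there are no bridges.

none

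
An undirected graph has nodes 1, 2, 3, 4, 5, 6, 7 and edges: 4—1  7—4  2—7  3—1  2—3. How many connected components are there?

5 is isolated — a component by itself.
6 is isolated — a component by itself.
Starting from 1 we can reach 1, 2, 3, 4, 7. That is one component of size 5.
Total: 3 components.

3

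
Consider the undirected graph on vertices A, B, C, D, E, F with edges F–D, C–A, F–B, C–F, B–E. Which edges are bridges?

A-C, B-E, B-F, C-F, D-F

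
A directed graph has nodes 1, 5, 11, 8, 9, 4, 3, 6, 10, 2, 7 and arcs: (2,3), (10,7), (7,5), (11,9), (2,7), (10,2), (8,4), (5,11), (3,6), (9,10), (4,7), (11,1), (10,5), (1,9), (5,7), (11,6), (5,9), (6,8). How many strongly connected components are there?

1

{1, 2, 3, 4, 5, 6, 7, 8, 9, 10, 11} are all mutually reachable — one SCC of size 11.
That gives 1 strongly connected component.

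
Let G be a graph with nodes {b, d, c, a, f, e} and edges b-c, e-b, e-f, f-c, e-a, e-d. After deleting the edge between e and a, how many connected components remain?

2

Before removal there is 1 component.
e-a is a bridge — removing it separates e's side from a's side.
After removal: 2 components.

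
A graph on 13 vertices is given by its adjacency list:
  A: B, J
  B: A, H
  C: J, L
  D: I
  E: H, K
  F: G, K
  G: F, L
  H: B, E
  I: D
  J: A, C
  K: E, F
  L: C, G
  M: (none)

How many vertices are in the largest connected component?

10

M is isolated — a component by itself.
Starting from D we can reach D, I. That is one component of size 2.
Starting from A we can reach A, B, C, E, F, G, H, J, K, L. That is one component of size 10.
The largest has 10 vertices.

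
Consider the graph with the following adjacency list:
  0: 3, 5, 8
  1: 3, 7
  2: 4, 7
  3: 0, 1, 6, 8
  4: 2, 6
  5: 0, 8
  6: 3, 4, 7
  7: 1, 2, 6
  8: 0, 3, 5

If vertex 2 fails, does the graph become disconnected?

No

Deleting 2 leaves 1 component (was 1) (its neighbors 4, 7 remain connected to each other), so 2 is not a cut vertex.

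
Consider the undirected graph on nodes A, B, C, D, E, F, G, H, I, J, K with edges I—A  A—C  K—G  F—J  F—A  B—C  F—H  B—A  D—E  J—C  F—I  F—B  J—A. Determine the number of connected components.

3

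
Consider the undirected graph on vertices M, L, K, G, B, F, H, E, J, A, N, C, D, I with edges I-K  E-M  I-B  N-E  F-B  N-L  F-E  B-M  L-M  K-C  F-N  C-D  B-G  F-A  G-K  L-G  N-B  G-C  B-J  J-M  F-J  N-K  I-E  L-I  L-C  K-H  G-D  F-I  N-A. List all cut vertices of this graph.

Removing K increases the component count from 1 to 2, so K is a cut vertex.
By contrast removing F leaves 1 component; it is not a cut vertex. No other vertex is a cut vertex either.

K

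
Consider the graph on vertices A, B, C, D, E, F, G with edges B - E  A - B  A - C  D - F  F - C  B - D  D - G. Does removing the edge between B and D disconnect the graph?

No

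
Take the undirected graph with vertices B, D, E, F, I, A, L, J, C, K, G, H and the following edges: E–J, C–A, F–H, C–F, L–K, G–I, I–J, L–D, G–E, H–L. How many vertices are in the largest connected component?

7

B is isolated — a component by itself.
Starting from E we can reach E, G, I, J. That is one component of size 4.
Starting from A we can reach A, C, D, F, H, K, L. That is one component of size 7.
The largest has 7 vertices.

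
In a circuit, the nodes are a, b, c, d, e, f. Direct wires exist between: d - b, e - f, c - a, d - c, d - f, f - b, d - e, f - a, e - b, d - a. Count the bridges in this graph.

0

The edges on the cycle d-c-a-d are not bridges since each lies on that cycle.
Every edge lies on some cycle, so there are no bridges.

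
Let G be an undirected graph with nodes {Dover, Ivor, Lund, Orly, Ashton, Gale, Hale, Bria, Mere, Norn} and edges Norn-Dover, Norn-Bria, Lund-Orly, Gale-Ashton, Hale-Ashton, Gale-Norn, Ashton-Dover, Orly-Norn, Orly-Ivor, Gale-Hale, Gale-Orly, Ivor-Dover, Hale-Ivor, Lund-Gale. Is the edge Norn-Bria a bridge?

Yes

Removing Norn-Bria leaves no path between Norn and Bria: the component count goes from 2 to 3. So it is a bridge.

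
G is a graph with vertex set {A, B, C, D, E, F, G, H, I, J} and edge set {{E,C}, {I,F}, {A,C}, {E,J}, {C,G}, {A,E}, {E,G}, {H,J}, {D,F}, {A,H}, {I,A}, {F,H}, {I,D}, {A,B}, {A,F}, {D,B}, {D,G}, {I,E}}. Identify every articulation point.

none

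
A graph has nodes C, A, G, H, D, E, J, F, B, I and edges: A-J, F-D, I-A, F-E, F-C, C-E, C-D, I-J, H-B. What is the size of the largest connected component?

4

G is isolated — a component by itself.
Starting from B we can reach B, H. That is one component of size 2.
Starting from A we can reach A, I, J. That is one component of size 3.
Starting from C we can reach C, D, E, F. That is one component of size 4.
The largest has 4 vertices.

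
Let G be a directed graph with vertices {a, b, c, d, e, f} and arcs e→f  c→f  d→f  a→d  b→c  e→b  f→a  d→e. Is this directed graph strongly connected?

Yes

From b we can reach every vertex (a, b, c, d, e, f), and every vertex can reach b (a, b, c, d, e, f). So the whole graph is one strongly connected component.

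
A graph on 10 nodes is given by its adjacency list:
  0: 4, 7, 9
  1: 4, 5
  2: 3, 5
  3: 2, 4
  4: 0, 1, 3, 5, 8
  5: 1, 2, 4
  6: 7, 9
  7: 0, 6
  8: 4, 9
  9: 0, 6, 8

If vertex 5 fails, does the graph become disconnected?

Deleting 5 leaves 1 component (was 1) (its neighbors 1, 2, 4 remain connected to each other), so 5 is not a cut vertex.

No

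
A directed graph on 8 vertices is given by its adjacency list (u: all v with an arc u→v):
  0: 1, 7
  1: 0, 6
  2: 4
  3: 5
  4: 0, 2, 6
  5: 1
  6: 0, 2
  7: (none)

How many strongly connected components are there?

4

{0, 1, 2, 4, 6} are all mutually reachable — one SCC of size 5.
{7} is an SCC by itself.
{3} is an SCC by itself.
{5} is an SCC by itself.
That gives 4 strongly connected components.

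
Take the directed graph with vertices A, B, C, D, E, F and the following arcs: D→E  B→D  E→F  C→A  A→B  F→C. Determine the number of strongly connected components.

1

{A, B, C, D, E, F} are all mutually reachable — one SCC of size 6.
That gives 1 strongly connected component.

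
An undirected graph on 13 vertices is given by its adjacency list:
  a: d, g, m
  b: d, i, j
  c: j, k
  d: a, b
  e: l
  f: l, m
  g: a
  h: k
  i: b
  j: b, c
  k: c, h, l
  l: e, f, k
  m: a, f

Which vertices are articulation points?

a, b, k, l

Removing a increases the component count from 1 to 2, so a is a cut vertex.
Removing b increases the component count from 1 to 2, so b is a cut vertex.
Removing k increases the component count from 1 to 2, so k is a cut vertex.
Likewise l is a cut vertex.
By contrast removing j leaves 1 component; it is not a cut vertex. No other vertex is a cut vertex either.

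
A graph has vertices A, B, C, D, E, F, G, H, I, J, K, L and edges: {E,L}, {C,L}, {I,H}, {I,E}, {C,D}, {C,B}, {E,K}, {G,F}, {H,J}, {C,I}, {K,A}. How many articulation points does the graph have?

Removing C increases the component count from 2 to 4, so C is a cut vertex.
Removing E increases the component count from 2 to 3, so E is a cut vertex.
Removing H increases the component count from 2 to 3, so H is a cut vertex.
Likewise I, K are cut vertices.
By contrast removing B leaves 2 components; it is not a cut vertex. No other vertex is a cut vertex either.

5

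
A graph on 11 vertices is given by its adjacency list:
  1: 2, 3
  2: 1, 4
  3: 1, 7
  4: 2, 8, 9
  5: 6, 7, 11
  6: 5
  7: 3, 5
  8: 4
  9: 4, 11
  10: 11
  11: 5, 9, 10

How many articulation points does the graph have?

Removing 4 increases the component count from 1 to 2, so 4 is a cut vertex.
Removing 5 increases the component count from 1 to 2, so 5 is a cut vertex.
Removing 11 increases the component count from 1 to 2, so 11 is a cut vertex.
By contrast removing 2 leaves 1 component; it is not a cut vertex. No other vertex is a cut vertex either.

3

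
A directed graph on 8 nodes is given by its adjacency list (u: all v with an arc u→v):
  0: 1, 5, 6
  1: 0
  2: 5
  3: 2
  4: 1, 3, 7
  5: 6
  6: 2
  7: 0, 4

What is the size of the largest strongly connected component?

3

{2, 5, 6} are all mutually reachable — one SCC of size 3.
{0, 1} are all mutually reachable — one SCC of size 2.
{4, 7} are all mutually reachable — one SCC of size 2.
{3} is an SCC by itself.
The largest has 3 vertices.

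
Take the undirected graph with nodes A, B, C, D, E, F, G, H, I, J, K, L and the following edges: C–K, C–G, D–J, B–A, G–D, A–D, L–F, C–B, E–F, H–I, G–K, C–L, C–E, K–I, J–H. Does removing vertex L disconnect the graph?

No

Deleting L leaves 1 component (was 1) (its neighbors C, F remain connected to each other), so L is not a cut vertex.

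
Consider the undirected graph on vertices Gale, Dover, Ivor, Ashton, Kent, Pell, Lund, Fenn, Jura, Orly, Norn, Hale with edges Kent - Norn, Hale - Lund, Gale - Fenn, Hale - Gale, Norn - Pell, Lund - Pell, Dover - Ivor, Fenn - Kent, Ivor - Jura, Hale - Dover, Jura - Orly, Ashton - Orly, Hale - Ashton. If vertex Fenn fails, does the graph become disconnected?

Deleting Fenn leaves 1 component (was 1) (its neighbors Gale, Kent remain connected to each other), so Fenn is not a cut vertex.

No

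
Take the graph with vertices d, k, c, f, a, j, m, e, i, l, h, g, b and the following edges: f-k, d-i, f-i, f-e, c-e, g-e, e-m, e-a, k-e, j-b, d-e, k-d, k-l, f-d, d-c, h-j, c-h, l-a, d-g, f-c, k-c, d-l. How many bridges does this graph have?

4

The edges on the cycle k-d-g-e-k are not bridges since each lies on that cycle.
But removing h-j disconnects h from j; removing e-m disconnects e from m; removing j-b disconnects j from b; removing h-c disconnects h from c — these are bridges.
That makes 4 bridges.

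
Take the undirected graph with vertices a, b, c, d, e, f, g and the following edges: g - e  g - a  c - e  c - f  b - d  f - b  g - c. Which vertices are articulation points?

Removing b increases the component count from 1 to 2, so b is a cut vertex.
Removing c increases the component count from 1 to 2, so c is a cut vertex.
Removing f increases the component count from 1 to 2, so f is a cut vertex.
Likewise g is a cut vertex.
By contrast removing d leaves 1 component; it is not a cut vertex. No other vertex is a cut vertex either.

b, c, f, g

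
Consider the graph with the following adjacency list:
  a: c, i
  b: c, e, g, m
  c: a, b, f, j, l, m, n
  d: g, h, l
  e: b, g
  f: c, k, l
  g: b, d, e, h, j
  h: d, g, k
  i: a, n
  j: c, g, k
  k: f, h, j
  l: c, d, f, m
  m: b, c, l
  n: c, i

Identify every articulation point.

c

Removing c increases the component count from 1 to 2, so c is a cut vertex.
By contrast removing m leaves 1 component; it is not a cut vertex. No other vertex is a cut vertex either.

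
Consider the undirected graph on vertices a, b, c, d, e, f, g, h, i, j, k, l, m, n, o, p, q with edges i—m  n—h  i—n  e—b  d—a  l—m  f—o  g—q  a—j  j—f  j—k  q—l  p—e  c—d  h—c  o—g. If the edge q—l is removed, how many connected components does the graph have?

2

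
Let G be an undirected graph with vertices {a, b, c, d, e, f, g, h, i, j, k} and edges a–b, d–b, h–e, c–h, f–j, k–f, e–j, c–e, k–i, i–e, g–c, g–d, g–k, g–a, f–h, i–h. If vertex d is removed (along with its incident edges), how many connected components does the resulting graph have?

1

With d gone, the remaining components are: {a, b, c, e, f, g, h, i, j, k}.
That is 1 component.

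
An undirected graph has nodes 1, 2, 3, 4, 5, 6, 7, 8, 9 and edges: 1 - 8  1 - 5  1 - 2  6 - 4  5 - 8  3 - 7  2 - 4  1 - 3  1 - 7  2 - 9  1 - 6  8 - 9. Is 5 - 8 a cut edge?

No

After removing 5 - 8, the path 5-1-8 still connects them, so the edge is not a bridge.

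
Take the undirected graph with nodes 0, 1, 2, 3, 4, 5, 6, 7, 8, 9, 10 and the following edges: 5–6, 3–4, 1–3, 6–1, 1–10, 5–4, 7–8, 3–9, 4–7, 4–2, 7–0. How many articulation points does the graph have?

4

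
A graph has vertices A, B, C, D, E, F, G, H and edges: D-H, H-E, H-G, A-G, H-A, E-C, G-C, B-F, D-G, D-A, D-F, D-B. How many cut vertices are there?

1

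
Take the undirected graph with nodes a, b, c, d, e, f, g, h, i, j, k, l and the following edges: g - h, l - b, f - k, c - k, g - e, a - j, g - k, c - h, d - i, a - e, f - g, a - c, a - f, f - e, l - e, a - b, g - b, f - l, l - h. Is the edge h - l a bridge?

After removing h - l, the path h-g-f-l still connects them, so the edge is not a bridge.

No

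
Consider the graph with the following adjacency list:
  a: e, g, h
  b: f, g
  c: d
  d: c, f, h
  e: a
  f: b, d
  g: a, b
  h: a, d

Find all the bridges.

a-e, c-d

The edges on the cycle b-f-d-h-a-g-b are not bridges since each lies on that cycle.
But removing a-e disconnects a from e; removing d-c disconnects d from c — these are bridges.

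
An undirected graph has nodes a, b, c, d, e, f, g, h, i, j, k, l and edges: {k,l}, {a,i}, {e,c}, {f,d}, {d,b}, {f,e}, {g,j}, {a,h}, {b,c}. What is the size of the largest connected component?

5

Starting from g we can reach g, j. That is one component of size 2.
Starting from k we can reach k, l. That is one component of size 2.
Starting from a we can reach a, h, i. That is one component of size 3.
Starting from b we can reach b, c, d, e, f. That is one component of size 5.
The largest has 5 vertices.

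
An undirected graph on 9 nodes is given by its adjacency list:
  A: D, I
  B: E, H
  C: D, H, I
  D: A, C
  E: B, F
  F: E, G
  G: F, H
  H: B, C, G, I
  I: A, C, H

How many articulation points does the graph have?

1

Removing H increases the component count from 1 to 2, so H is a cut vertex.
By contrast removing G leaves 1 component; it is not a cut vertex. No other vertex is a cut vertex either.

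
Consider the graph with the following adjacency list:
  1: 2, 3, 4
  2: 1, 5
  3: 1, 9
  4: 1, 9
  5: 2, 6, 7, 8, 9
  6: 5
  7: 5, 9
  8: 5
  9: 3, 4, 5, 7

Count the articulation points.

1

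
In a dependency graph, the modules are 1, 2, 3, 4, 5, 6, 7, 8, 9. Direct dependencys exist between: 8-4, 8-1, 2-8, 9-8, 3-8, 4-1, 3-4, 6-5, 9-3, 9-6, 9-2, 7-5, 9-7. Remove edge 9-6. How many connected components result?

9 and 6 are still connected via 9-7-5-6, so the component count stays at 1.

1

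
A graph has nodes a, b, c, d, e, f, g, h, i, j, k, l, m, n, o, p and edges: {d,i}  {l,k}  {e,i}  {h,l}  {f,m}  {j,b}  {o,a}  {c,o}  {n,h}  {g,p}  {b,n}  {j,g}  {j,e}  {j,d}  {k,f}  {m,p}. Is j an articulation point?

Deleting j raises the number of components from 2 to 3, so j is a cut vertex.

Yes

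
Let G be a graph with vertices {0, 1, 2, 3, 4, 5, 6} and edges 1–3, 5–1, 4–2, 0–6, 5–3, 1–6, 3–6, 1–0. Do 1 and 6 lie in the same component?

From 1 we can reach 0, 1, 3, 5, 6, which includes 6.

Yes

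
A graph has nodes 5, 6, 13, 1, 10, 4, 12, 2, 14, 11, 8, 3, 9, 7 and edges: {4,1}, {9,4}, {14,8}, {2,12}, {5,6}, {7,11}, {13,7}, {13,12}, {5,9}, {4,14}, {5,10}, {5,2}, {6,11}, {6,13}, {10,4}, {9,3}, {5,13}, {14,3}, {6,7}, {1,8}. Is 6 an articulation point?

Deleting 6 leaves 1 component (was 1) (its neighbors 5, 7, 11, 13 remain connected to each other), so 6 is not a cut vertex.

No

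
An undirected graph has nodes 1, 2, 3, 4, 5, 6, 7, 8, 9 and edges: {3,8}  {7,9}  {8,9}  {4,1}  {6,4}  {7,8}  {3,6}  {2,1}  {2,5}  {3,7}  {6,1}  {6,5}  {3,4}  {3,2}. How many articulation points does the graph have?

1

Removing 3 increases the component count from 1 to 2, so 3 is a cut vertex.
By contrast removing 9 leaves 1 component; it is not a cut vertex. No other vertex is a cut vertex either.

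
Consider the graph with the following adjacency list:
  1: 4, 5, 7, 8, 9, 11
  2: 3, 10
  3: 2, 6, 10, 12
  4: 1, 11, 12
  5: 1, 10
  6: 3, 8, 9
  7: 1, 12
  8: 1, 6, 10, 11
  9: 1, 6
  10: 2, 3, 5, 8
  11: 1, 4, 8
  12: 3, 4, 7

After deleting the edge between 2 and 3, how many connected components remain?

2 and 3 are still connected via 2-10-3, so the component count stays at 1.

1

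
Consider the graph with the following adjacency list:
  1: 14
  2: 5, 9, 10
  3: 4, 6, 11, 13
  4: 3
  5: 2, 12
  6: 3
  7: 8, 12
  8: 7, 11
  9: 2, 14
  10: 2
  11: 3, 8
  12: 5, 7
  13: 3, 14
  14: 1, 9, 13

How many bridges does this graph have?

4

The edges on the cycle 9-2-5-12-7-8-11-3-13-14-9 are not bridges since each lies on that cycle.
But removing 2-10 disconnects 2 from 10; removing 6-3 disconnects 6 from 3; removing 14-1 disconnects 14 from 1; removing 4-3 disconnects 4 from 3 — these are bridges.
That makes 4 bridges.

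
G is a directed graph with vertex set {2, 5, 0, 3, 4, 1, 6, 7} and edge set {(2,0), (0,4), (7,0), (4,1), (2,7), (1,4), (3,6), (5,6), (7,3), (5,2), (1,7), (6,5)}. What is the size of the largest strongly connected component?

{0, 1, 2, 3, 4, 5, 6, 7} are all mutually reachable — one SCC of size 8.
The largest has 8 vertices.

8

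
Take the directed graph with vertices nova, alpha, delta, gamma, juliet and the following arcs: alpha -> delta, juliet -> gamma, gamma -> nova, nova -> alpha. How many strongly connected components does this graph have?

5

{delta} is an SCC by itself.
{juliet} is an SCC by itself.
{gamma} is an SCC by itself.
{nova} is an SCC by itself.
{alpha} is an SCC by itself.
That gives 5 strongly connected components.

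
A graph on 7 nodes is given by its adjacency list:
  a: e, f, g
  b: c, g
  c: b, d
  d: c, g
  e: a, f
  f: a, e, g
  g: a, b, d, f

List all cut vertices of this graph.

g

Removing g increases the component count from 1 to 2, so g is a cut vertex.
By contrast removing a leaves 1 component; it is not a cut vertex. No other vertex is a cut vertex either.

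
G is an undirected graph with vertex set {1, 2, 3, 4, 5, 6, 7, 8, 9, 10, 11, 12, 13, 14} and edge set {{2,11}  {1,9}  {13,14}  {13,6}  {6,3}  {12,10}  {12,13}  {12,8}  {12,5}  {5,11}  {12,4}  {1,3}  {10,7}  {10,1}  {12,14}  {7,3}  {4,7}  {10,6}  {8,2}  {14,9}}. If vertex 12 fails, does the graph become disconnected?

Yes

Deleting 12 raises the number of components from 1 to 2, so 12 is a cut vertex.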